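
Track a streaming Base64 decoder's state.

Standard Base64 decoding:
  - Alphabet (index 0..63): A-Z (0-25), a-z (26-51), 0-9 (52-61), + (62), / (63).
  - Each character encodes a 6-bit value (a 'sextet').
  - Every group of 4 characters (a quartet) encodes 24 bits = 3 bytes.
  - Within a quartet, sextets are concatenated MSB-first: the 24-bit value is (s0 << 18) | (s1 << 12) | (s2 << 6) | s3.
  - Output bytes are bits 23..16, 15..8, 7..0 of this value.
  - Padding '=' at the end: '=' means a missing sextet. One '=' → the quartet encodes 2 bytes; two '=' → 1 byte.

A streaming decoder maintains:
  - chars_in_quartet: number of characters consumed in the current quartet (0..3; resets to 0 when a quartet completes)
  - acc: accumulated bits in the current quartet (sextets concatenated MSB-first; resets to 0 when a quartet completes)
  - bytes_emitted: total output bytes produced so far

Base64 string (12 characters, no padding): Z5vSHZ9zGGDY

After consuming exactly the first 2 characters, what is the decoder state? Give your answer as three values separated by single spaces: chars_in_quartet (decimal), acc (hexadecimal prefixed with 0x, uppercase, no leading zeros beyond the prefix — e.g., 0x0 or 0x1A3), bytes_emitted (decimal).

After char 0 ('Z'=25): chars_in_quartet=1 acc=0x19 bytes_emitted=0
After char 1 ('5'=57): chars_in_quartet=2 acc=0x679 bytes_emitted=0

Answer: 2 0x679 0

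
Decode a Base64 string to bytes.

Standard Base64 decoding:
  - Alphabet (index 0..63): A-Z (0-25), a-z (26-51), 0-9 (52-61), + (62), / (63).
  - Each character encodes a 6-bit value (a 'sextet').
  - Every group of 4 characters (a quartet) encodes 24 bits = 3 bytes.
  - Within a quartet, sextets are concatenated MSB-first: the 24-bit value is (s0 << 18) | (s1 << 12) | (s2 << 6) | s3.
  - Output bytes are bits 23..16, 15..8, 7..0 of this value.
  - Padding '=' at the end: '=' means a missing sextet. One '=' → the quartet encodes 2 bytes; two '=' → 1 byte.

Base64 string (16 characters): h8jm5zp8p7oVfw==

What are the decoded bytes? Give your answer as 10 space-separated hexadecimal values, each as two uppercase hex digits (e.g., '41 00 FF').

Answer: 87 C8 E6 E7 3A 7C A7 BA 15 7F

Derivation:
After char 0 ('h'=33): chars_in_quartet=1 acc=0x21 bytes_emitted=0
After char 1 ('8'=60): chars_in_quartet=2 acc=0x87C bytes_emitted=0
After char 2 ('j'=35): chars_in_quartet=3 acc=0x21F23 bytes_emitted=0
After char 3 ('m'=38): chars_in_quartet=4 acc=0x87C8E6 -> emit 87 C8 E6, reset; bytes_emitted=3
After char 4 ('5'=57): chars_in_quartet=1 acc=0x39 bytes_emitted=3
After char 5 ('z'=51): chars_in_quartet=2 acc=0xE73 bytes_emitted=3
After char 6 ('p'=41): chars_in_quartet=3 acc=0x39CE9 bytes_emitted=3
After char 7 ('8'=60): chars_in_quartet=4 acc=0xE73A7C -> emit E7 3A 7C, reset; bytes_emitted=6
After char 8 ('p'=41): chars_in_quartet=1 acc=0x29 bytes_emitted=6
After char 9 ('7'=59): chars_in_quartet=2 acc=0xA7B bytes_emitted=6
After char 10 ('o'=40): chars_in_quartet=3 acc=0x29EE8 bytes_emitted=6
After char 11 ('V'=21): chars_in_quartet=4 acc=0xA7BA15 -> emit A7 BA 15, reset; bytes_emitted=9
After char 12 ('f'=31): chars_in_quartet=1 acc=0x1F bytes_emitted=9
After char 13 ('w'=48): chars_in_quartet=2 acc=0x7F0 bytes_emitted=9
Padding '==': partial quartet acc=0x7F0 -> emit 7F; bytes_emitted=10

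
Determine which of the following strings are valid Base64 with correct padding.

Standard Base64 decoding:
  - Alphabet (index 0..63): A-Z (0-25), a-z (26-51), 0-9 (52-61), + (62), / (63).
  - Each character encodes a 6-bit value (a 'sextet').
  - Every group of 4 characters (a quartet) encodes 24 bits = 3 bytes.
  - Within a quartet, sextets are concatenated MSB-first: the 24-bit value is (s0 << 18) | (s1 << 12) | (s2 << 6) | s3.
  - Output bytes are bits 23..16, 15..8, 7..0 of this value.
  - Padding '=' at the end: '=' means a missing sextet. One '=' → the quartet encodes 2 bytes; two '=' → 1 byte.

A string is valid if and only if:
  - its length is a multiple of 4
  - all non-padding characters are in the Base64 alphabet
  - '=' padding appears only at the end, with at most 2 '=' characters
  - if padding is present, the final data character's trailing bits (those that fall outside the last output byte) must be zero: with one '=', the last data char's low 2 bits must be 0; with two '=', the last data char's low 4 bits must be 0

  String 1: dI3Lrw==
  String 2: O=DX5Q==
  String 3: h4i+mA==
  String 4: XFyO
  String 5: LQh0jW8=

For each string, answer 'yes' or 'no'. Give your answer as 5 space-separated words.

String 1: 'dI3Lrw==' → valid
String 2: 'O=DX5Q==' → invalid (bad char(s): ['=']; '=' in middle)
String 3: 'h4i+mA==' → valid
String 4: 'XFyO' → valid
String 5: 'LQh0jW8=' → valid

Answer: yes no yes yes yes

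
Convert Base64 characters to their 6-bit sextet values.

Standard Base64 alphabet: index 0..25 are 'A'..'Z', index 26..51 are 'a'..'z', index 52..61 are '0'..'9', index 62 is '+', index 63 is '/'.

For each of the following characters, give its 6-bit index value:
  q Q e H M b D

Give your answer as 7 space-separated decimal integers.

'q': a..z range, 26 + ord('q') − ord('a') = 42
'Q': A..Z range, ord('Q') − ord('A') = 16
'e': a..z range, 26 + ord('e') − ord('a') = 30
'H': A..Z range, ord('H') − ord('A') = 7
'M': A..Z range, ord('M') − ord('A') = 12
'b': a..z range, 26 + ord('b') − ord('a') = 27
'D': A..Z range, ord('D') − ord('A') = 3

Answer: 42 16 30 7 12 27 3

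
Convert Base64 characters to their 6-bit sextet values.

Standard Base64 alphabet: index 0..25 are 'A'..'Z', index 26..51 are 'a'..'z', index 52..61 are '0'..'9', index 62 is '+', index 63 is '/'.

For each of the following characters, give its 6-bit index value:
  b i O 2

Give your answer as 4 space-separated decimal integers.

'b': a..z range, 26 + ord('b') − ord('a') = 27
'i': a..z range, 26 + ord('i') − ord('a') = 34
'O': A..Z range, ord('O') − ord('A') = 14
'2': 0..9 range, 52 + ord('2') − ord('0') = 54

Answer: 27 34 14 54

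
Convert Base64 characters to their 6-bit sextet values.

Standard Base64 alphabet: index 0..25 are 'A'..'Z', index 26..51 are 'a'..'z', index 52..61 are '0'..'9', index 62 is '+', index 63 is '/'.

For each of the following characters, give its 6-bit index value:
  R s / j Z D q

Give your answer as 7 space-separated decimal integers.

Answer: 17 44 63 35 25 3 42

Derivation:
'R': A..Z range, ord('R') − ord('A') = 17
's': a..z range, 26 + ord('s') − ord('a') = 44
'/': index 63
'j': a..z range, 26 + ord('j') − ord('a') = 35
'Z': A..Z range, ord('Z') − ord('A') = 25
'D': A..Z range, ord('D') − ord('A') = 3
'q': a..z range, 26 + ord('q') − ord('a') = 42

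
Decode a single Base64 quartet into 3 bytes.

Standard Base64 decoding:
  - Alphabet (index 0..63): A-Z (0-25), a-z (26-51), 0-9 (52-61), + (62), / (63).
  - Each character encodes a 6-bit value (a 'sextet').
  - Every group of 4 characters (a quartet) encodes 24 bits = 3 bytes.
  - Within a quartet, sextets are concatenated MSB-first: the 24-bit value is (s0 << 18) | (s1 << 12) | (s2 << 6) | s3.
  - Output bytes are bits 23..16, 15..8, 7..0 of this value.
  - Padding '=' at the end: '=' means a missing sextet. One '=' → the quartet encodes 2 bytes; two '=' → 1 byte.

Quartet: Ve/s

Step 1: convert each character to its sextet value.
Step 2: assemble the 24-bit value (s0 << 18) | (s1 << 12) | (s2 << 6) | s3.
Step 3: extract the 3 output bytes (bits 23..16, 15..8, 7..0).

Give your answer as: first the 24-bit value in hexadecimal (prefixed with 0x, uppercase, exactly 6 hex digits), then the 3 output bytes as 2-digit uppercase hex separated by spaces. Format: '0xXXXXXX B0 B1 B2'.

Answer: 0x55EFEC 55 EF EC

Derivation:
Sextets: V=21, e=30, /=63, s=44
24-bit: (21<<18) | (30<<12) | (63<<6) | 44
      = 0x540000 | 0x01E000 | 0x000FC0 | 0x00002C
      = 0x55EFEC
Bytes: (v>>16)&0xFF=55, (v>>8)&0xFF=EF, v&0xFF=EC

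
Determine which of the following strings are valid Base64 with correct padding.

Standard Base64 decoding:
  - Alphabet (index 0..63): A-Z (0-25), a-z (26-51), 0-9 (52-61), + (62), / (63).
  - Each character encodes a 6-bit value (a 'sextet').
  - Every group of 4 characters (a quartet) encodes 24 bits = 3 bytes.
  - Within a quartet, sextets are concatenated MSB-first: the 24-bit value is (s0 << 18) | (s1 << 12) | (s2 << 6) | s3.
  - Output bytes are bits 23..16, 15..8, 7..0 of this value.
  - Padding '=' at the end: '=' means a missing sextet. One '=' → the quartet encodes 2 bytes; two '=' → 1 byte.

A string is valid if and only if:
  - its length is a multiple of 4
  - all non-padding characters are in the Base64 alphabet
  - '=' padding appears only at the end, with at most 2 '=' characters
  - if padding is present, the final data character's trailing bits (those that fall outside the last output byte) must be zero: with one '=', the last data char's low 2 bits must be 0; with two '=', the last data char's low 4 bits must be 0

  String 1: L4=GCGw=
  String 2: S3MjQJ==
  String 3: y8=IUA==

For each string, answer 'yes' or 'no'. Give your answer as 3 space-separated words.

String 1: 'L4=GCGw=' → invalid (bad char(s): ['=']; '=' in middle)
String 2: 'S3MjQJ==' → invalid (bad trailing bits)
String 3: 'y8=IUA==' → invalid (bad char(s): ['=']; '=' in middle)

Answer: no no no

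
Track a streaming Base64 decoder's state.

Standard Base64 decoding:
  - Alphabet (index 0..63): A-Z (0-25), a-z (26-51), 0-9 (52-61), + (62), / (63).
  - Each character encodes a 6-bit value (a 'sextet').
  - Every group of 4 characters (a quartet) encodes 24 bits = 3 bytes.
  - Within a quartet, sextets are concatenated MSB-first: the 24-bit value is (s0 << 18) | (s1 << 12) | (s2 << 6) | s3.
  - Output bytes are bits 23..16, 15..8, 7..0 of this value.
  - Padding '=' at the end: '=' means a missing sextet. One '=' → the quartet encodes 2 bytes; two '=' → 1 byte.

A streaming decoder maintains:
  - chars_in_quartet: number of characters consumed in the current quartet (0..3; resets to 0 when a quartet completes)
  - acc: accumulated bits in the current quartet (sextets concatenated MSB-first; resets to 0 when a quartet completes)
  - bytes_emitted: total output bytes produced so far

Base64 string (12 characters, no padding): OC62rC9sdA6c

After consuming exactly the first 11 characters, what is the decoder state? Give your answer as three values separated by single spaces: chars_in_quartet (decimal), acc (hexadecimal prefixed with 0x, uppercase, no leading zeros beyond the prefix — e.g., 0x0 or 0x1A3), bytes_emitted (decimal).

After char 0 ('O'=14): chars_in_quartet=1 acc=0xE bytes_emitted=0
After char 1 ('C'=2): chars_in_quartet=2 acc=0x382 bytes_emitted=0
After char 2 ('6'=58): chars_in_quartet=3 acc=0xE0BA bytes_emitted=0
After char 3 ('2'=54): chars_in_quartet=4 acc=0x382EB6 -> emit 38 2E B6, reset; bytes_emitted=3
After char 4 ('r'=43): chars_in_quartet=1 acc=0x2B bytes_emitted=3
After char 5 ('C'=2): chars_in_quartet=2 acc=0xAC2 bytes_emitted=3
After char 6 ('9'=61): chars_in_quartet=3 acc=0x2B0BD bytes_emitted=3
After char 7 ('s'=44): chars_in_quartet=4 acc=0xAC2F6C -> emit AC 2F 6C, reset; bytes_emitted=6
After char 8 ('d'=29): chars_in_quartet=1 acc=0x1D bytes_emitted=6
After char 9 ('A'=0): chars_in_quartet=2 acc=0x740 bytes_emitted=6
After char 10 ('6'=58): chars_in_quartet=3 acc=0x1D03A bytes_emitted=6

Answer: 3 0x1D03A 6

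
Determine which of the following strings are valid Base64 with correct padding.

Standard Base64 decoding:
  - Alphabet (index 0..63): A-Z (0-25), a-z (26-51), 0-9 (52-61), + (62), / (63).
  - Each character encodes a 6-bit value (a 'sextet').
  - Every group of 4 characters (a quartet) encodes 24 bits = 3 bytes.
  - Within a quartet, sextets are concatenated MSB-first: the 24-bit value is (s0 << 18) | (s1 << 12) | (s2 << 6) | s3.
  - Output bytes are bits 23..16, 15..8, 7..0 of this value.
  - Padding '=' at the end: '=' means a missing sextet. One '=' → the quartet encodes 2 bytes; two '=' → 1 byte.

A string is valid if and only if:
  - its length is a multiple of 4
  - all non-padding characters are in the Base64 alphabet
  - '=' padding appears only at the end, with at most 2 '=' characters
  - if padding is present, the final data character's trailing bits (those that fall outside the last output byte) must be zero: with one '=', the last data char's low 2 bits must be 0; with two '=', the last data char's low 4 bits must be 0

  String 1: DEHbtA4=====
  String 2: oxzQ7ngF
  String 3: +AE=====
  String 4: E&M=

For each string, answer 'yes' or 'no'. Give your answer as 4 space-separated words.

String 1: 'DEHbtA4=====' → invalid (5 pad chars (max 2))
String 2: 'oxzQ7ngF' → valid
String 3: '+AE=====' → invalid (5 pad chars (max 2))
String 4: 'E&M=' → invalid (bad char(s): ['&'])

Answer: no yes no no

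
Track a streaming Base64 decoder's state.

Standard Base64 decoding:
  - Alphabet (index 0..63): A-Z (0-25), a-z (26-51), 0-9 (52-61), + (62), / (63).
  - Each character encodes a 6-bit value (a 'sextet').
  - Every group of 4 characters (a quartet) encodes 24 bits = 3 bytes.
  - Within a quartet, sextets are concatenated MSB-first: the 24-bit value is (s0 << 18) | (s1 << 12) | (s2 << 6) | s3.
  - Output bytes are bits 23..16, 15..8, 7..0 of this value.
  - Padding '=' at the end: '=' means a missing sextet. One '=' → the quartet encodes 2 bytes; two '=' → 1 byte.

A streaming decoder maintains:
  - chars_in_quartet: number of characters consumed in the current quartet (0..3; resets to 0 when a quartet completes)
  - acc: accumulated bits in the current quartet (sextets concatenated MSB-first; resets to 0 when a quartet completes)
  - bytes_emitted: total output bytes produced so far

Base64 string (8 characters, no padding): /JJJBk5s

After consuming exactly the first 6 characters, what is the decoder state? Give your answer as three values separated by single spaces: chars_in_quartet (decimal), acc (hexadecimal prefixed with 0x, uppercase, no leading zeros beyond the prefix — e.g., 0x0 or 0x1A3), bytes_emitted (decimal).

Answer: 2 0x64 3

Derivation:
After char 0 ('/'=63): chars_in_quartet=1 acc=0x3F bytes_emitted=0
After char 1 ('J'=9): chars_in_quartet=2 acc=0xFC9 bytes_emitted=0
After char 2 ('J'=9): chars_in_quartet=3 acc=0x3F249 bytes_emitted=0
After char 3 ('J'=9): chars_in_quartet=4 acc=0xFC9249 -> emit FC 92 49, reset; bytes_emitted=3
After char 4 ('B'=1): chars_in_quartet=1 acc=0x1 bytes_emitted=3
After char 5 ('k'=36): chars_in_quartet=2 acc=0x64 bytes_emitted=3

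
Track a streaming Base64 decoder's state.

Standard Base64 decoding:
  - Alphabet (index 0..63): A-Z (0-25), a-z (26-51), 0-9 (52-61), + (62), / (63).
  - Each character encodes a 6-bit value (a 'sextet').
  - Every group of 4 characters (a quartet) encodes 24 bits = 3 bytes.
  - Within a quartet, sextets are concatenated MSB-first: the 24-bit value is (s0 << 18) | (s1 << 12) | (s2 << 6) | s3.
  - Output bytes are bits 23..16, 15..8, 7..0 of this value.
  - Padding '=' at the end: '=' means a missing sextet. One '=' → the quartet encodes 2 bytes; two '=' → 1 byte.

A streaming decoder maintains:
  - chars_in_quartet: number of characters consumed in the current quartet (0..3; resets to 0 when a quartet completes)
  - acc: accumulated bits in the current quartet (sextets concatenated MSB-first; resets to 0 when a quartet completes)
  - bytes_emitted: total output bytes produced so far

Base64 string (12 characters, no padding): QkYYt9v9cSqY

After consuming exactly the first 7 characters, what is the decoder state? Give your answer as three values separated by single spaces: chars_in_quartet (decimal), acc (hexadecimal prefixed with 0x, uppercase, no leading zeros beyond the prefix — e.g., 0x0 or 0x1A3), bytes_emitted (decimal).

Answer: 3 0x2DF6F 3

Derivation:
After char 0 ('Q'=16): chars_in_quartet=1 acc=0x10 bytes_emitted=0
After char 1 ('k'=36): chars_in_quartet=2 acc=0x424 bytes_emitted=0
After char 2 ('Y'=24): chars_in_quartet=3 acc=0x10918 bytes_emitted=0
After char 3 ('Y'=24): chars_in_quartet=4 acc=0x424618 -> emit 42 46 18, reset; bytes_emitted=3
After char 4 ('t'=45): chars_in_quartet=1 acc=0x2D bytes_emitted=3
After char 5 ('9'=61): chars_in_quartet=2 acc=0xB7D bytes_emitted=3
After char 6 ('v'=47): chars_in_quartet=3 acc=0x2DF6F bytes_emitted=3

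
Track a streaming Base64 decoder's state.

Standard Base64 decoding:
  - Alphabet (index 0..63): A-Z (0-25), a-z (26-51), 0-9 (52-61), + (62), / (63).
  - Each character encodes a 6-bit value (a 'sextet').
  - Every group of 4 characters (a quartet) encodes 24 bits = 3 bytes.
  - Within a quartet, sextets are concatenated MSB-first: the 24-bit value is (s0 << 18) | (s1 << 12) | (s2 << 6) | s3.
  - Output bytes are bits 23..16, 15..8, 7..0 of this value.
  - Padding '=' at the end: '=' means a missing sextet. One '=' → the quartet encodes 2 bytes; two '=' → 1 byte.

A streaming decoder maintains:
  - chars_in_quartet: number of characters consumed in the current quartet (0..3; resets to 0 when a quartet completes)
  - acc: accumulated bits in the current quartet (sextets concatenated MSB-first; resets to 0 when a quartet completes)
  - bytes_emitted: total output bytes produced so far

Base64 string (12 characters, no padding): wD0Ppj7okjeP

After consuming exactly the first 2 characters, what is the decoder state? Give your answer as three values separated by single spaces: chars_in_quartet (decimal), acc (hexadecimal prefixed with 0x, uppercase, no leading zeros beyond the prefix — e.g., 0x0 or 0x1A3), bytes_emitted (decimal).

Answer: 2 0xC03 0

Derivation:
After char 0 ('w'=48): chars_in_quartet=1 acc=0x30 bytes_emitted=0
After char 1 ('D'=3): chars_in_quartet=2 acc=0xC03 bytes_emitted=0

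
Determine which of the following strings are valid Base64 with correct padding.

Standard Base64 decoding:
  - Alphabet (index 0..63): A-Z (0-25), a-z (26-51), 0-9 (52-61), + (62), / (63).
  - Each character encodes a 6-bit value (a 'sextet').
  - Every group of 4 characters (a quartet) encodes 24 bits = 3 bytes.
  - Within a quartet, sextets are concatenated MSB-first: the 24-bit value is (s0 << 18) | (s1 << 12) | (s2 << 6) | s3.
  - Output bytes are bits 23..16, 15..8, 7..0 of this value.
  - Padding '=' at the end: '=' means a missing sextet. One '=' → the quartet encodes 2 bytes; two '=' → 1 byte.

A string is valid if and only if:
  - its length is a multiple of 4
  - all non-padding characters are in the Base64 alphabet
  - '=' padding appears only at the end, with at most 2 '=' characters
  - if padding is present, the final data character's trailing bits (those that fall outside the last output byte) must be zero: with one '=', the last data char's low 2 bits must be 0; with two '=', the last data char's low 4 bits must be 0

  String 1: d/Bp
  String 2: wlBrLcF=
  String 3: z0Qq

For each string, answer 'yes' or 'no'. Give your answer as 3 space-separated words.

Answer: yes no yes

Derivation:
String 1: 'd/Bp' → valid
String 2: 'wlBrLcF=' → invalid (bad trailing bits)
String 3: 'z0Qq' → valid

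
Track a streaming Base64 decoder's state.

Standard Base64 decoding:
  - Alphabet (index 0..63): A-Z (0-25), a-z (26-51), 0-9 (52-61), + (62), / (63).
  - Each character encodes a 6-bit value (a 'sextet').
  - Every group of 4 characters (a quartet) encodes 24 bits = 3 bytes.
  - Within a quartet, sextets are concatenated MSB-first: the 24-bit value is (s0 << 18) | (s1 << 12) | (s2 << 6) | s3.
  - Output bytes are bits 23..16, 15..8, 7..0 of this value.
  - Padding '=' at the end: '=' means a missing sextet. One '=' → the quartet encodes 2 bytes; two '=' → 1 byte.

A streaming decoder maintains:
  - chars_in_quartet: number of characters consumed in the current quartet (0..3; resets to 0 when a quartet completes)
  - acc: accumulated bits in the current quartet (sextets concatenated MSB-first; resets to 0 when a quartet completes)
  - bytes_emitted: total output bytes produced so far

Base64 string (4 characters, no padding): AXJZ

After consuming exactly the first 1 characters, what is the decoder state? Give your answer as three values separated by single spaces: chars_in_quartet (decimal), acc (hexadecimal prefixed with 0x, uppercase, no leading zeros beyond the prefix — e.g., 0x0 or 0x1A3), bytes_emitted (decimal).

Answer: 1 0x0 0

Derivation:
After char 0 ('A'=0): chars_in_quartet=1 acc=0x0 bytes_emitted=0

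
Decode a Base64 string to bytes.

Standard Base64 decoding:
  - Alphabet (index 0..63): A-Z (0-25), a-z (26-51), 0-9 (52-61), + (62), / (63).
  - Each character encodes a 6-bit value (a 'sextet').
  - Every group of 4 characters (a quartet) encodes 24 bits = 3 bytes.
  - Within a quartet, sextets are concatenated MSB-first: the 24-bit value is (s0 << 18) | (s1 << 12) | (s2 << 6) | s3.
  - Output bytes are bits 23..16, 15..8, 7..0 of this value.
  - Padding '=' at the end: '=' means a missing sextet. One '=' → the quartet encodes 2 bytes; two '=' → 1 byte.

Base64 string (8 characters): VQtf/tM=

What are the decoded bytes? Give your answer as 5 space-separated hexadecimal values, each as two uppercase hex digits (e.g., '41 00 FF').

After char 0 ('V'=21): chars_in_quartet=1 acc=0x15 bytes_emitted=0
After char 1 ('Q'=16): chars_in_quartet=2 acc=0x550 bytes_emitted=0
After char 2 ('t'=45): chars_in_quartet=3 acc=0x1542D bytes_emitted=0
After char 3 ('f'=31): chars_in_quartet=4 acc=0x550B5F -> emit 55 0B 5F, reset; bytes_emitted=3
After char 4 ('/'=63): chars_in_quartet=1 acc=0x3F bytes_emitted=3
After char 5 ('t'=45): chars_in_quartet=2 acc=0xFED bytes_emitted=3
After char 6 ('M'=12): chars_in_quartet=3 acc=0x3FB4C bytes_emitted=3
Padding '=': partial quartet acc=0x3FB4C -> emit FE D3; bytes_emitted=5

Answer: 55 0B 5F FE D3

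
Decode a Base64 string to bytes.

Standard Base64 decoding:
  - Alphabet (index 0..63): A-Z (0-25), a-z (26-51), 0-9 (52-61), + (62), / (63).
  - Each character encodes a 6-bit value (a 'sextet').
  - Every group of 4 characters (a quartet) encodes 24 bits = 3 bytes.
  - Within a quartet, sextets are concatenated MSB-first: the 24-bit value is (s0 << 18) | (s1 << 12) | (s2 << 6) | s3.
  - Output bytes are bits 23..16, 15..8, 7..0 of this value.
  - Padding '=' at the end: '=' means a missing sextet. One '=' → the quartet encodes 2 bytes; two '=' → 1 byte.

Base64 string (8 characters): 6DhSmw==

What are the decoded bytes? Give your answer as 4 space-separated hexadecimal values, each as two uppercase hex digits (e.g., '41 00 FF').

Answer: E8 38 52 9B

Derivation:
After char 0 ('6'=58): chars_in_quartet=1 acc=0x3A bytes_emitted=0
After char 1 ('D'=3): chars_in_quartet=2 acc=0xE83 bytes_emitted=0
After char 2 ('h'=33): chars_in_quartet=3 acc=0x3A0E1 bytes_emitted=0
After char 3 ('S'=18): chars_in_quartet=4 acc=0xE83852 -> emit E8 38 52, reset; bytes_emitted=3
After char 4 ('m'=38): chars_in_quartet=1 acc=0x26 bytes_emitted=3
After char 5 ('w'=48): chars_in_quartet=2 acc=0x9B0 bytes_emitted=3
Padding '==': partial quartet acc=0x9B0 -> emit 9B; bytes_emitted=4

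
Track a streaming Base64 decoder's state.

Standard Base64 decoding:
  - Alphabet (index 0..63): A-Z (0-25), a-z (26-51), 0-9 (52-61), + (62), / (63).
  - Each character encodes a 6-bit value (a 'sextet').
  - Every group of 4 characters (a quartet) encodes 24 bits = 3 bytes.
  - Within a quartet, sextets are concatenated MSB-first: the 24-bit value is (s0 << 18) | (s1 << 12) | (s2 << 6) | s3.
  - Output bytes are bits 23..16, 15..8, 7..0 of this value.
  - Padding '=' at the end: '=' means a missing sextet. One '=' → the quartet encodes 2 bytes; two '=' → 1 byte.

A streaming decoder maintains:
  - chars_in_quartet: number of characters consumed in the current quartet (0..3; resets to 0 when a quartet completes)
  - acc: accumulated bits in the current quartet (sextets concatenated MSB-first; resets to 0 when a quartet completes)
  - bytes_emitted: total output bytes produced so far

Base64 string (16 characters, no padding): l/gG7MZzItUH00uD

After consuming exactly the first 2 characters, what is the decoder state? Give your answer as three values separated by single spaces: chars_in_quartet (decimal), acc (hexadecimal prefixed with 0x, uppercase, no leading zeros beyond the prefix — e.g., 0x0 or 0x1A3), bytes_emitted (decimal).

After char 0 ('l'=37): chars_in_quartet=1 acc=0x25 bytes_emitted=0
After char 1 ('/'=63): chars_in_quartet=2 acc=0x97F bytes_emitted=0

Answer: 2 0x97F 0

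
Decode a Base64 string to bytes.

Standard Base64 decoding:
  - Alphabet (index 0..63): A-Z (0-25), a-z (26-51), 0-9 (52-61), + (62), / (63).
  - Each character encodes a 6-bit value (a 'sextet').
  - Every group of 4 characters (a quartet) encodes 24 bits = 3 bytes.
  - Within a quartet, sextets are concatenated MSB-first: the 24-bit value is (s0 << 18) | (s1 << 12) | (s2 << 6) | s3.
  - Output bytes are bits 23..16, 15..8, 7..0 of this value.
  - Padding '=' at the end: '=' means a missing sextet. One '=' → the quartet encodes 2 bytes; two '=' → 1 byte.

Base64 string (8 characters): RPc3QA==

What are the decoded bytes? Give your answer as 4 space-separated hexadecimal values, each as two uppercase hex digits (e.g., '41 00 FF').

After char 0 ('R'=17): chars_in_quartet=1 acc=0x11 bytes_emitted=0
After char 1 ('P'=15): chars_in_quartet=2 acc=0x44F bytes_emitted=0
After char 2 ('c'=28): chars_in_quartet=3 acc=0x113DC bytes_emitted=0
After char 3 ('3'=55): chars_in_quartet=4 acc=0x44F737 -> emit 44 F7 37, reset; bytes_emitted=3
After char 4 ('Q'=16): chars_in_quartet=1 acc=0x10 bytes_emitted=3
After char 5 ('A'=0): chars_in_quartet=2 acc=0x400 bytes_emitted=3
Padding '==': partial quartet acc=0x400 -> emit 40; bytes_emitted=4

Answer: 44 F7 37 40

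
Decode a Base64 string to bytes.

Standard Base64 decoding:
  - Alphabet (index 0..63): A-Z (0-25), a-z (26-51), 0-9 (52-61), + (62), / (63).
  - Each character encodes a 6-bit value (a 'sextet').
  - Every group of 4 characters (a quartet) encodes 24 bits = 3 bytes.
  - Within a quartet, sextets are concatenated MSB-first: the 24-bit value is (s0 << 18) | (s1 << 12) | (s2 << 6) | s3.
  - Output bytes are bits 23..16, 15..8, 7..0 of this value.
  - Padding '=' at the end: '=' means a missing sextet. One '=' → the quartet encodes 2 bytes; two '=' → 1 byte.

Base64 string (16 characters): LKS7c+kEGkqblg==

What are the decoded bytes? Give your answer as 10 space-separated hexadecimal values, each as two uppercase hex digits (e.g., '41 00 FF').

Answer: 2C A4 BB 73 E9 04 1A 4A 9B 96

Derivation:
After char 0 ('L'=11): chars_in_quartet=1 acc=0xB bytes_emitted=0
After char 1 ('K'=10): chars_in_quartet=2 acc=0x2CA bytes_emitted=0
After char 2 ('S'=18): chars_in_quartet=3 acc=0xB292 bytes_emitted=0
After char 3 ('7'=59): chars_in_quartet=4 acc=0x2CA4BB -> emit 2C A4 BB, reset; bytes_emitted=3
After char 4 ('c'=28): chars_in_quartet=1 acc=0x1C bytes_emitted=3
After char 5 ('+'=62): chars_in_quartet=2 acc=0x73E bytes_emitted=3
After char 6 ('k'=36): chars_in_quartet=3 acc=0x1CFA4 bytes_emitted=3
After char 7 ('E'=4): chars_in_quartet=4 acc=0x73E904 -> emit 73 E9 04, reset; bytes_emitted=6
After char 8 ('G'=6): chars_in_quartet=1 acc=0x6 bytes_emitted=6
After char 9 ('k'=36): chars_in_quartet=2 acc=0x1A4 bytes_emitted=6
After char 10 ('q'=42): chars_in_quartet=3 acc=0x692A bytes_emitted=6
After char 11 ('b'=27): chars_in_quartet=4 acc=0x1A4A9B -> emit 1A 4A 9B, reset; bytes_emitted=9
After char 12 ('l'=37): chars_in_quartet=1 acc=0x25 bytes_emitted=9
After char 13 ('g'=32): chars_in_quartet=2 acc=0x960 bytes_emitted=9
Padding '==': partial quartet acc=0x960 -> emit 96; bytes_emitted=10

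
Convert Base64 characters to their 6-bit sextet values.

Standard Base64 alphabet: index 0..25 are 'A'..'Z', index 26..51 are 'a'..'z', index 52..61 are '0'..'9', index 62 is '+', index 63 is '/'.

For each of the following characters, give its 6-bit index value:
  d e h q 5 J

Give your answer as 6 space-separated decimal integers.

Answer: 29 30 33 42 57 9

Derivation:
'd': a..z range, 26 + ord('d') − ord('a') = 29
'e': a..z range, 26 + ord('e') − ord('a') = 30
'h': a..z range, 26 + ord('h') − ord('a') = 33
'q': a..z range, 26 + ord('q') − ord('a') = 42
'5': 0..9 range, 52 + ord('5') − ord('0') = 57
'J': A..Z range, ord('J') − ord('A') = 9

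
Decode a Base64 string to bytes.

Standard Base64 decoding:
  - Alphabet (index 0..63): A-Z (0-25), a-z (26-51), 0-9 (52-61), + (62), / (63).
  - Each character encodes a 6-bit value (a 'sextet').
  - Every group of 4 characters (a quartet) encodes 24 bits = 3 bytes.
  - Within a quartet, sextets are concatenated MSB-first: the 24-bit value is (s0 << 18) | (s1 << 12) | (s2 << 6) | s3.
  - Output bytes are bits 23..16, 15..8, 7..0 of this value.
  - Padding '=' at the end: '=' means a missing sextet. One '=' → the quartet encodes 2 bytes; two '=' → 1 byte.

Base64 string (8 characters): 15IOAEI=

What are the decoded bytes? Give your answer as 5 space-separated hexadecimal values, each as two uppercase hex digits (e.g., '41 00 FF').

Answer: D7 92 0E 00 42

Derivation:
After char 0 ('1'=53): chars_in_quartet=1 acc=0x35 bytes_emitted=0
After char 1 ('5'=57): chars_in_quartet=2 acc=0xD79 bytes_emitted=0
After char 2 ('I'=8): chars_in_quartet=3 acc=0x35E48 bytes_emitted=0
After char 3 ('O'=14): chars_in_quartet=4 acc=0xD7920E -> emit D7 92 0E, reset; bytes_emitted=3
After char 4 ('A'=0): chars_in_quartet=1 acc=0x0 bytes_emitted=3
After char 5 ('E'=4): chars_in_quartet=2 acc=0x4 bytes_emitted=3
After char 6 ('I'=8): chars_in_quartet=3 acc=0x108 bytes_emitted=3
Padding '=': partial quartet acc=0x108 -> emit 00 42; bytes_emitted=5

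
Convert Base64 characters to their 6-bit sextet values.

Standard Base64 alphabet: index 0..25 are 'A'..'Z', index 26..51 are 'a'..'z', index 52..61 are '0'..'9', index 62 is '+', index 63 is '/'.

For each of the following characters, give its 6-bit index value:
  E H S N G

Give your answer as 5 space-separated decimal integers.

'E': A..Z range, ord('E') − ord('A') = 4
'H': A..Z range, ord('H') − ord('A') = 7
'S': A..Z range, ord('S') − ord('A') = 18
'N': A..Z range, ord('N') − ord('A') = 13
'G': A..Z range, ord('G') − ord('A') = 6

Answer: 4 7 18 13 6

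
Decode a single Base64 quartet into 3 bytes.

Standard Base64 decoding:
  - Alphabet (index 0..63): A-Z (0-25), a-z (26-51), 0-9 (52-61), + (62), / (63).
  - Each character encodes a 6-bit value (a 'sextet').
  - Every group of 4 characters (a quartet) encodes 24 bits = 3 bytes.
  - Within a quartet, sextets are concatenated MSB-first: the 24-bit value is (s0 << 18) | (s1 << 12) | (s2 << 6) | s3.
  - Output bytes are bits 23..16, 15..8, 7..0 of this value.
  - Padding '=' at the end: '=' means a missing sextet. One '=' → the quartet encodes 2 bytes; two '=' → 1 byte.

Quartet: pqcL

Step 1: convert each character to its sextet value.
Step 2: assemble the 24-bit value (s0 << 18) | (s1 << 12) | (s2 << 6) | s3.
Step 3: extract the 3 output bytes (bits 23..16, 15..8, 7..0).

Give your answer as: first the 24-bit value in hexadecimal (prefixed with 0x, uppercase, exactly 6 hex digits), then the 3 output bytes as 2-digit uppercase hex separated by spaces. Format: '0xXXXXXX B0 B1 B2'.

Answer: 0xA6A70B A6 A7 0B

Derivation:
Sextets: p=41, q=42, c=28, L=11
24-bit: (41<<18) | (42<<12) | (28<<6) | 11
      = 0xA40000 | 0x02A000 | 0x000700 | 0x00000B
      = 0xA6A70B
Bytes: (v>>16)&0xFF=A6, (v>>8)&0xFF=A7, v&0xFF=0B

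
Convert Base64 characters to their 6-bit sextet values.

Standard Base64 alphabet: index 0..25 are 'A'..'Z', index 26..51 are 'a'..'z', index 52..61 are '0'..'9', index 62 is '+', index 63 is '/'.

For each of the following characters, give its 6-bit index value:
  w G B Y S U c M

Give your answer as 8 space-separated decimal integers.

Answer: 48 6 1 24 18 20 28 12

Derivation:
'w': a..z range, 26 + ord('w') − ord('a') = 48
'G': A..Z range, ord('G') − ord('A') = 6
'B': A..Z range, ord('B') − ord('A') = 1
'Y': A..Z range, ord('Y') − ord('A') = 24
'S': A..Z range, ord('S') − ord('A') = 18
'U': A..Z range, ord('U') − ord('A') = 20
'c': a..z range, 26 + ord('c') − ord('a') = 28
'M': A..Z range, ord('M') − ord('A') = 12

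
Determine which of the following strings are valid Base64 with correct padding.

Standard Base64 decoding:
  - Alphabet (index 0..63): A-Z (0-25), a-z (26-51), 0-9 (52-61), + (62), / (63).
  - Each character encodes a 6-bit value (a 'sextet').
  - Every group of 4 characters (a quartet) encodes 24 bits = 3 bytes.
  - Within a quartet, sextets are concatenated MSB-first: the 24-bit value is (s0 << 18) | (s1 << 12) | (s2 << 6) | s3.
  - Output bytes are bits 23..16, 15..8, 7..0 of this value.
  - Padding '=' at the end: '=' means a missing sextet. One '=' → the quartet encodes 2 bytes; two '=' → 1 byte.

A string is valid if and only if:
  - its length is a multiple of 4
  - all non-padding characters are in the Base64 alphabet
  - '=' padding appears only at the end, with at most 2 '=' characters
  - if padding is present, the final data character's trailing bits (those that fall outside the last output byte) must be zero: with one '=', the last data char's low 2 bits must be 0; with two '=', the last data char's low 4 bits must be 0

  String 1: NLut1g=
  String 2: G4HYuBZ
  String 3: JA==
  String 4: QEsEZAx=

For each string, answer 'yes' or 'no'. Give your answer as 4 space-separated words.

String 1: 'NLut1g=' → invalid (len=7 not mult of 4)
String 2: 'G4HYuBZ' → invalid (len=7 not mult of 4)
String 3: 'JA==' → valid
String 4: 'QEsEZAx=' → invalid (bad trailing bits)

Answer: no no yes no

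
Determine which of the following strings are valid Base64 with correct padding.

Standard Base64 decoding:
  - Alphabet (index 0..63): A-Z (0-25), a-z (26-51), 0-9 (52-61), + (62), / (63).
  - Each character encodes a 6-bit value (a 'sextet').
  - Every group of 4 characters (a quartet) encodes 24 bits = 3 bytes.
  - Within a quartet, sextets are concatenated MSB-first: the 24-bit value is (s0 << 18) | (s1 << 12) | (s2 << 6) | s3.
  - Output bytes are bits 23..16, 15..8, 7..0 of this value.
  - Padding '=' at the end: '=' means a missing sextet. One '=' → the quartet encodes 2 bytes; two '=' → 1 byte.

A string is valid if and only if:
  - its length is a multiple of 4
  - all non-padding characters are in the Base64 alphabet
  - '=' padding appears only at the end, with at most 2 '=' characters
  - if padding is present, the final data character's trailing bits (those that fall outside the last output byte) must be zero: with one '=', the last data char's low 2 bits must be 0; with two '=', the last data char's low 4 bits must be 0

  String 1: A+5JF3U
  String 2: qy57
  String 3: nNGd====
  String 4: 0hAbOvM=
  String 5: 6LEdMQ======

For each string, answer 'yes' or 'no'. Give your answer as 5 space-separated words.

Answer: no yes no yes no

Derivation:
String 1: 'A+5JF3U' → invalid (len=7 not mult of 4)
String 2: 'qy57' → valid
String 3: 'nNGd====' → invalid (4 pad chars (max 2))
String 4: '0hAbOvM=' → valid
String 5: '6LEdMQ======' → invalid (6 pad chars (max 2))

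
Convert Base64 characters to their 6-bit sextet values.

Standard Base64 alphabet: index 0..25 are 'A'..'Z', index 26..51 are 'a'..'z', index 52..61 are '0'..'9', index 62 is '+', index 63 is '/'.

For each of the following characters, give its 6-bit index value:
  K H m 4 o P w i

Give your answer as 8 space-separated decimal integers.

Answer: 10 7 38 56 40 15 48 34

Derivation:
'K': A..Z range, ord('K') − ord('A') = 10
'H': A..Z range, ord('H') − ord('A') = 7
'm': a..z range, 26 + ord('m') − ord('a') = 38
'4': 0..9 range, 52 + ord('4') − ord('0') = 56
'o': a..z range, 26 + ord('o') − ord('a') = 40
'P': A..Z range, ord('P') − ord('A') = 15
'w': a..z range, 26 + ord('w') − ord('a') = 48
'i': a..z range, 26 + ord('i') − ord('a') = 34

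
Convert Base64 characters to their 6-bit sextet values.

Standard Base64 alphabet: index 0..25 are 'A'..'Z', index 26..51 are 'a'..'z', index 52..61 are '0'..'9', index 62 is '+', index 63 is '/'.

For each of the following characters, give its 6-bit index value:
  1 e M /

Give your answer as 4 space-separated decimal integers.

Answer: 53 30 12 63

Derivation:
'1': 0..9 range, 52 + ord('1') − ord('0') = 53
'e': a..z range, 26 + ord('e') − ord('a') = 30
'M': A..Z range, ord('M') − ord('A') = 12
'/': index 63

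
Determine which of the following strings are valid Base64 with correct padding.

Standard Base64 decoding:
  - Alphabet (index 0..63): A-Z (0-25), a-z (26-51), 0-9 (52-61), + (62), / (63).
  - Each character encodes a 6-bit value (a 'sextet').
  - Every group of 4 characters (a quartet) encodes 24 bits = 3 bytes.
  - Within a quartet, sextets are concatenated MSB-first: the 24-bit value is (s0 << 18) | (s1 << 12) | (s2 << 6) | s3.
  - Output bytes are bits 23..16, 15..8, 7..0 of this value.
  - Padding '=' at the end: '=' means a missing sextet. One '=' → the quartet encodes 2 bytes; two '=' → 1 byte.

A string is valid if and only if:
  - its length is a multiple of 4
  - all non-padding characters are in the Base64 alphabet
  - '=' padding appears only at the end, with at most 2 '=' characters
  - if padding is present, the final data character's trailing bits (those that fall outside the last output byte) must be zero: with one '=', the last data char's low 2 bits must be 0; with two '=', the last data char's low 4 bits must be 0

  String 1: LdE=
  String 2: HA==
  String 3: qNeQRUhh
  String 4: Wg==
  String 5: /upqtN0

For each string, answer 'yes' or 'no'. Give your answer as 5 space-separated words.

String 1: 'LdE=' → valid
String 2: 'HA==' → valid
String 3: 'qNeQRUhh' → valid
String 4: 'Wg==' → valid
String 5: '/upqtN0' → invalid (len=7 not mult of 4)

Answer: yes yes yes yes no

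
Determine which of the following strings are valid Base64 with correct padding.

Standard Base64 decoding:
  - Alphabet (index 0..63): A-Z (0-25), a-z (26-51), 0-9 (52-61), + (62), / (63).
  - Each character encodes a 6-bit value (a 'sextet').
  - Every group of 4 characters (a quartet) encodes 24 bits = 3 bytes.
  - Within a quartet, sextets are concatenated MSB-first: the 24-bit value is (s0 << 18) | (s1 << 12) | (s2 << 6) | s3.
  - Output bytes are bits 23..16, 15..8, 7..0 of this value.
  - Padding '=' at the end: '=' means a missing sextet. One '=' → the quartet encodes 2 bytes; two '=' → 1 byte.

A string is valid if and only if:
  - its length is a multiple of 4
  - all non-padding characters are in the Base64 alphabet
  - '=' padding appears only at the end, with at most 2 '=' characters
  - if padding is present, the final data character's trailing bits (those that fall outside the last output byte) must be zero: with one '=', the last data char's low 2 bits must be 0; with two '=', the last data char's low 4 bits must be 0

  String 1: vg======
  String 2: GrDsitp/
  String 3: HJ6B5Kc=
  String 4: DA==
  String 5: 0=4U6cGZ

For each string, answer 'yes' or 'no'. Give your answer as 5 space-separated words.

String 1: 'vg======' → invalid (6 pad chars (max 2))
String 2: 'GrDsitp/' → valid
String 3: 'HJ6B5Kc=' → valid
String 4: 'DA==' → valid
String 5: '0=4U6cGZ' → invalid (bad char(s): ['=']; '=' in middle)

Answer: no yes yes yes no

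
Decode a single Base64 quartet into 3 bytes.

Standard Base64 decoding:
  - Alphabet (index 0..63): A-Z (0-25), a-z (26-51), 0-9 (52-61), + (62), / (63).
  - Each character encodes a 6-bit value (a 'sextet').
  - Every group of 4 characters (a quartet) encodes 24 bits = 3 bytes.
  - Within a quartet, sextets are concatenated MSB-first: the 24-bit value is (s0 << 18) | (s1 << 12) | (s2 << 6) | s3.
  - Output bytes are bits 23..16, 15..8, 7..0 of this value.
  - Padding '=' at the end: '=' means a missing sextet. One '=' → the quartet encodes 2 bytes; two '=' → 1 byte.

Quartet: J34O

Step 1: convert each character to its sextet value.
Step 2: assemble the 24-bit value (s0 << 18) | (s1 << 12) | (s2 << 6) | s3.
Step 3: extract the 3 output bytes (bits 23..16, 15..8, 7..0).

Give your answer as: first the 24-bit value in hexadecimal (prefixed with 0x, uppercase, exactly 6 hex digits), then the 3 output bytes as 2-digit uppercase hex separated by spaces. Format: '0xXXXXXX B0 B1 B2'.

Answer: 0x277E0E 27 7E 0E

Derivation:
Sextets: J=9, 3=55, 4=56, O=14
24-bit: (9<<18) | (55<<12) | (56<<6) | 14
      = 0x240000 | 0x037000 | 0x000E00 | 0x00000E
      = 0x277E0E
Bytes: (v>>16)&0xFF=27, (v>>8)&0xFF=7E, v&0xFF=0E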